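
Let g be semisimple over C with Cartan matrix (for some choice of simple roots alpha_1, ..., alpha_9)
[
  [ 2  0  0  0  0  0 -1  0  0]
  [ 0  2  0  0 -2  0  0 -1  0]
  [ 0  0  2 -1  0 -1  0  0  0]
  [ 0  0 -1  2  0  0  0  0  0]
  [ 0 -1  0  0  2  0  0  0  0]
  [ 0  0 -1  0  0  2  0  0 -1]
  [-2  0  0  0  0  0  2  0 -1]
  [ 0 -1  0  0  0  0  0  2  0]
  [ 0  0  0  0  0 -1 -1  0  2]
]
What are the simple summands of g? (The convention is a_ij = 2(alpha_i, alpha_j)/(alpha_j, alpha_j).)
B_3 + B_6

The diagram associated to this matrix has two connected components: the simple roots {alpha_2, alpha_5, alpha_8} form a chain of 3 nodes with a double edge at one end; the terminal node there is the unique short simple root (B_3), and {alpha_1, alpha_3, alpha_4, alpha_6, alpha_7, alpha_9} form a chain of 6 nodes with a double edge at one end; the terminal node there is the unique short simple root (B_6). A semisimple Lie algebra decomposes uniquely as the direct sum of simple ideals, one per connected component of its Dynkin diagram, so g ≅ B_3 ⊕ B_6 (dimension 21 + 78 = 99).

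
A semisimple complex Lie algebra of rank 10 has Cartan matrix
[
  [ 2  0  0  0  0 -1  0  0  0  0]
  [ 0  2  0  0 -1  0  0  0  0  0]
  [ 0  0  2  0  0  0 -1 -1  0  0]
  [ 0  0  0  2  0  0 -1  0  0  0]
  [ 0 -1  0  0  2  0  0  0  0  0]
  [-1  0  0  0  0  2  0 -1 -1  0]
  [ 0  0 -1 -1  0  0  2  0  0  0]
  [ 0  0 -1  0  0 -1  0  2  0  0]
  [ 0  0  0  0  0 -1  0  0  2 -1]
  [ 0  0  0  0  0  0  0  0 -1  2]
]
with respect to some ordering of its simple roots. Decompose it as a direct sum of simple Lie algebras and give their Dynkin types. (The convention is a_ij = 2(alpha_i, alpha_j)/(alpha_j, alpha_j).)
A2 + E8

The diagram associated to this matrix has two connected components: the simple roots {alpha_2, alpha_5} form a chain of 2 nodes with single edges (A_2), and {alpha_1, alpha_3, alpha_4, alpha_6, alpha_7, alpha_8, alpha_9, alpha_10} form a chain of 7 nodes with one extra node attached to the third node from one end (E_8). A semisimple Lie algebra decomposes uniquely as the direct sum of simple ideals, one per connected component of its Dynkin diagram, so g ≅ A_2 ⊕ E_8 (dimension 8 + 248 = 256).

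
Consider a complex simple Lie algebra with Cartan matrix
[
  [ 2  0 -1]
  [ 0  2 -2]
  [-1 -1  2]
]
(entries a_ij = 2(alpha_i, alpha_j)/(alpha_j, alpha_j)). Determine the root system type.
C_3

The matrix has rank 3 with 2's on the diagonal. Reading the off-diagonal entries as Dynkin edges (a single edge where a_ij = a_ji = -1; a double or triple edge where a_ij * a_ji = 2 or 3), the diagram is a chain of 3 nodes with a double edge at one end; the terminal node there is the unique long simple root (C_3). One simple-root ordering that puts it in standard form is (alpha_1, alpha_3, alpha_2). So the algebra is type C_3, i.e. sp(6).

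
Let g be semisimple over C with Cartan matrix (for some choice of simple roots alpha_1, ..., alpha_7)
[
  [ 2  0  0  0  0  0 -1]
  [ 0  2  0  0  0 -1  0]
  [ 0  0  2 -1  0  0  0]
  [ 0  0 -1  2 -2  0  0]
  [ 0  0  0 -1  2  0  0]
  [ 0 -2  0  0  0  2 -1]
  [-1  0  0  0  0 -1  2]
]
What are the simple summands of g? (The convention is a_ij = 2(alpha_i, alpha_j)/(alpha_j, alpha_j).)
type B_3 + type B_4

The diagram associated to this matrix has two connected components: the simple roots {alpha_3, alpha_4, alpha_5} form a chain of 3 nodes with a double edge at one end; the terminal node there is the unique short simple root (B_3), and {alpha_1, alpha_2, alpha_6, alpha_7} form a chain of 4 nodes with a double edge at one end; the terminal node there is the unique short simple root (B_4). A semisimple Lie algebra decomposes uniquely as the direct sum of simple ideals, one per connected component of its Dynkin diagram, so g ≅ B_3 ⊕ B_4 (dimension 21 + 36 = 57).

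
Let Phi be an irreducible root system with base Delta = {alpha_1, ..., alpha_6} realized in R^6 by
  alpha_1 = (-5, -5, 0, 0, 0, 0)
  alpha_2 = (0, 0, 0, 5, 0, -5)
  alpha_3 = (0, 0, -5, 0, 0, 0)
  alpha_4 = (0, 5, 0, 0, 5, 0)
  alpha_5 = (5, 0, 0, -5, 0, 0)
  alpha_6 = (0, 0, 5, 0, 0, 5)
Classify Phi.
Compute the Cartan integers a_ij = 2(alpha_i, alpha_j)/(alpha_j, alpha_j); the resulting 6x6 Cartan matrix is
[[2, 0, 0, -1, -1, 0], [0, 2, 0, 0, -1, -1], [0, 0, 2, 0, 0, -1], [-1, 0, 0, 2, 0, 0], [-1, -1, 0, 0, 2, 0], [0, -1, -2, 0, 0, 2]].
The roots have two lengths (squared-length ratio 2:1); the short ones are alpha_{3}. The associated Dynkin diagram is a chain of 6 nodes with a double edge at one end; the terminal node there is the unique short simple root (B_6), so the type is B_6 (the algebra so(13)).

B_6 (so(13))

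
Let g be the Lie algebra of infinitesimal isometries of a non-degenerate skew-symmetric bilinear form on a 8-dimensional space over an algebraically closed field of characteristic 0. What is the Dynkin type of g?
C4

This is sp(8), which has dimension 8(8+1)/2 = 36 and rank 8/2 = 4. In the classification of classical Lie algebras, the symplectic algebra sp(2n) has type C_n; here n = 4, so the Dynkin diagram is a chain of 4 nodes with a double edge at one end; the terminal node there is the unique long simple root (C_4). Hence the type is C_4.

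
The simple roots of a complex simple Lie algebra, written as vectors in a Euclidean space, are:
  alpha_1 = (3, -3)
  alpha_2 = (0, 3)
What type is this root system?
Compute the Cartan integers a_ij = 2(alpha_i, alpha_j)/(alpha_j, alpha_j); the resulting 2x2 Cartan matrix is
[[2, -2], [-1, 2]].
The roots have two lengths (squared-length ratio 2:1); the short ones are alpha_{2}. The associated Dynkin diagram is a chain of 2 nodes with a double edge at one end; the terminal node there is the unique short simple root (B_2), so the type is B_2 (the algebra so(5)).

type B_2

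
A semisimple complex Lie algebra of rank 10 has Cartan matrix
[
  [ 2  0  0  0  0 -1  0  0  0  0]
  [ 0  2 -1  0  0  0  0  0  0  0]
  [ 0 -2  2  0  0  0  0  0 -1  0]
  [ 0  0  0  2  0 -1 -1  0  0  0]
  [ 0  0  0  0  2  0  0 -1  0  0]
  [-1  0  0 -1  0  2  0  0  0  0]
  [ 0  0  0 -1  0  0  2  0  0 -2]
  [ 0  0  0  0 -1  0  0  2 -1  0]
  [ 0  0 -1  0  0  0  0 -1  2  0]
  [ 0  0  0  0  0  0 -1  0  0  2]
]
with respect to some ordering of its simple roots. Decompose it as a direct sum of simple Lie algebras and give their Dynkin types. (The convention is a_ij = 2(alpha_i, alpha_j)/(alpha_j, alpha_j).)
type B_5 + type B_5

The diagram associated to this matrix has two connected components: the simple roots {alpha_1, alpha_4, alpha_6, alpha_7, alpha_10} form a chain of 5 nodes with a double edge at one end; the terminal node there is the unique short simple root (B_5), and {alpha_2, alpha_3, alpha_5, alpha_8, alpha_9} form a chain of 5 nodes with a double edge at one end; the terminal node there is the unique short simple root (B_5). A semisimple Lie algebra decomposes uniquely as the direct sum of simple ideals, one per connected component of its Dynkin diagram, so g ≅ B_5 ⊕ B_5 (dimension 55 + 55 = 110).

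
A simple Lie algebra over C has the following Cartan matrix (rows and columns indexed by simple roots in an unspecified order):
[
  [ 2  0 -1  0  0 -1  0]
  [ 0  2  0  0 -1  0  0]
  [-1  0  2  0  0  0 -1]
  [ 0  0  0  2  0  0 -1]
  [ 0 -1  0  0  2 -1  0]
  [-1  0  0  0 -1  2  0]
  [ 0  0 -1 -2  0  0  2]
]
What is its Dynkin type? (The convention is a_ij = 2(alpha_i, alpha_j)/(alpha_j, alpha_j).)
B7

The matrix has rank 7 with 2's on the diagonal. Reading the off-diagonal entries as Dynkin edges (a single edge where a_ij = a_ji = -1; a double or triple edge where a_ij * a_ji = 2 or 3), the diagram is a chain of 7 nodes with a double edge at one end; the terminal node there is the unique short simple root (B_7). One simple-root ordering that puts it in standard form is (alpha_2, alpha_5, alpha_6, alpha_1, alpha_3, alpha_7, alpha_4). So the algebra is type B_7, i.e. so(15).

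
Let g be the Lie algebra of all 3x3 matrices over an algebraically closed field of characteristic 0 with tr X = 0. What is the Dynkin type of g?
This is sl(3), which has dimension 3^2 - 1 = 8 and rank 3 - 1 = 2 (a Cartan subalgebra is the diagonal traceless matrices). In the classification of classical Lie algebras, the special linear algebra sl(n+1) has type A_n; here n = 2, so the Dynkin diagram is a chain of 2 nodes with single edges (A_2). Hence the type is A_2.

A_2 (sl(3))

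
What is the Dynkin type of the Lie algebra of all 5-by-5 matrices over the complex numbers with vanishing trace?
This is sl(5), which has dimension 5^2 - 1 = 24 and rank 5 - 1 = 4 (a Cartan subalgebra is the diagonal traceless matrices). In the classification of classical Lie algebras, the special linear algebra sl(n+1) has type A_n; here n = 4, so the Dynkin diagram is a chain of 4 nodes with single edges (A_4). Hence the type is A_4.

type A_4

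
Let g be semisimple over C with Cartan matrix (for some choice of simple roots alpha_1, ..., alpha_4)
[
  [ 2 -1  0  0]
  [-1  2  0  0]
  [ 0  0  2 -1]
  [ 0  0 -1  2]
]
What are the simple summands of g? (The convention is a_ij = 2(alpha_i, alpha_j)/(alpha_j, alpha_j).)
A_2 ⊕ A_2

The diagram associated to this matrix has two connected components: the simple roots {alpha_3, alpha_4} form a chain of 2 nodes with single edges (A_2), and {alpha_1, alpha_2} form a chain of 2 nodes with single edges (A_2). A semisimple Lie algebra decomposes uniquely as the direct sum of simple ideals, one per connected component of its Dynkin diagram, so g ≅ A_2 ⊕ A_2 (dimension 8 + 8 = 16).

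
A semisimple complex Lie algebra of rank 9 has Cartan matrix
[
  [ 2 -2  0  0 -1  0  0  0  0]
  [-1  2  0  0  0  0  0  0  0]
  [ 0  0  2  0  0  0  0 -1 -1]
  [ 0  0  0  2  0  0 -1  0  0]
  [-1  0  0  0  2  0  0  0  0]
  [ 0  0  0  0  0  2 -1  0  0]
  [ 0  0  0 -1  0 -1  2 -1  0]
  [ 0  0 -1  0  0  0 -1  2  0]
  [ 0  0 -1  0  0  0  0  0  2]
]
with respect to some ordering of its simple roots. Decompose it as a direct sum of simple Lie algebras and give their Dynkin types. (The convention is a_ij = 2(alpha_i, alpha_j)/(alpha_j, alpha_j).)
B_3 (so(7)) ⊕ D_6 (so(12))

The diagram associated to this matrix has two connected components: the simple roots {alpha_1, alpha_2, alpha_5} form a chain of 3 nodes with a double edge at one end; the terminal node there is the unique short simple root (B_3), and {alpha_3, alpha_4, alpha_6, alpha_7, alpha_8, alpha_9} form a chain of 4 nodes with a fork of two nodes at one end (D_6). A semisimple Lie algebra decomposes uniquely as the direct sum of simple ideals, one per connected component of its Dynkin diagram, so g ≅ B_3 ⊕ D_6 (dimension 21 + 66 = 87).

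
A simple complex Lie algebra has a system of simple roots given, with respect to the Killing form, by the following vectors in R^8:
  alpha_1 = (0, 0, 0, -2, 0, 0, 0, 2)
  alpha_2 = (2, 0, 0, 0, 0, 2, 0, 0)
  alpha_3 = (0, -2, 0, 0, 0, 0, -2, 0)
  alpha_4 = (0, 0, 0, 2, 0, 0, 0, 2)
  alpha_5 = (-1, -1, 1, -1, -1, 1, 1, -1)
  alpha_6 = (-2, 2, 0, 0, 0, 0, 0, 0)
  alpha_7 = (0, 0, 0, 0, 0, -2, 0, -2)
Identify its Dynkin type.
E_7

Compute the Cartan integers a_ij = 2(alpha_i, alpha_j)/(alpha_j, alpha_j); the resulting 7x7 Cartan matrix is
[[2, 0, 0, 0, 0, 0, -1], [0, 2, 0, 0, 0, -1, -1], [0, 0, 2, 0, 0, -1, 0], [0, 0, 0, 2, -1, 0, -1], [0, 0, 0, -1, 2, 0, 0], [0, -1, -1, 0, 0, 2, 0], [-1, -1, 0, -1, 0, 0, 2]].
All simple roots have the same length, so the diagram is simply laced. The associated Dynkin diagram is a chain of 6 nodes with one extra node attached to the third node from one end (E_7), so the type is E_7.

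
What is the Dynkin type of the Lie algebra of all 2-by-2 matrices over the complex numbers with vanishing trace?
A1

This is sl(2), which has dimension 2^2 - 1 = 3 and rank 2 - 1 = 1 (a Cartan subalgebra is the diagonal traceless matrices). In the classification of classical Lie algebras, the special linear algebra sl(n+1) has type A_n; here n = 1, so the Dynkin diagram is a chain of 1 nodes with single edges (A_1). Hence the type is A_1.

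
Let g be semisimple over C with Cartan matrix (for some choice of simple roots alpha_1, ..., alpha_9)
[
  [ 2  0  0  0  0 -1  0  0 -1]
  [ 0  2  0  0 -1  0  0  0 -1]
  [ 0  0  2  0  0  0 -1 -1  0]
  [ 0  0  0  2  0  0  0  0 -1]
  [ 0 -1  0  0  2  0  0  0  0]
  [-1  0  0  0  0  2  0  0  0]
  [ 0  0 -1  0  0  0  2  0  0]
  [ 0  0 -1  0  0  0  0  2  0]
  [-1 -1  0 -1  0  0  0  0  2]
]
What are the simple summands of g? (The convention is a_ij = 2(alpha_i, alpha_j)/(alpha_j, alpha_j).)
The diagram associated to this matrix has two connected components: the simple roots {alpha_3, alpha_7, alpha_8} form a chain of 3 nodes with single edges (A_3), and {alpha_1, alpha_2, alpha_4, alpha_5, alpha_6, alpha_9} form a chain of 5 nodes with one extra node attached to the third node from one end (E_6). A semisimple Lie algebra decomposes uniquely as the direct sum of simple ideals, one per connected component of its Dynkin diagram, so g ≅ A_3 ⊕ E_6 (dimension 15 + 78 = 93).

A_3 + E_6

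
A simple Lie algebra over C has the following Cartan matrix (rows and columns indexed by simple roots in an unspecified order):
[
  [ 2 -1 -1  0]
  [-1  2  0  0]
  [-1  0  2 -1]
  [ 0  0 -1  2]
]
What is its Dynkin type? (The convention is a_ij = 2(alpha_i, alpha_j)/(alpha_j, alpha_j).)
A_4 (sl(5))

The matrix has rank 4 with 2's on the diagonal. Reading the off-diagonal entries as Dynkin edges (a single edge where a_ij = a_ji = -1; a double or triple edge where a_ij * a_ji = 2 or 3), the diagram is a chain of 4 nodes with single edges (A_4). One simple-root ordering that puts it in standard form is (alpha_4, alpha_3, alpha_1, alpha_2). So the algebra is type A_4, i.e. sl(5).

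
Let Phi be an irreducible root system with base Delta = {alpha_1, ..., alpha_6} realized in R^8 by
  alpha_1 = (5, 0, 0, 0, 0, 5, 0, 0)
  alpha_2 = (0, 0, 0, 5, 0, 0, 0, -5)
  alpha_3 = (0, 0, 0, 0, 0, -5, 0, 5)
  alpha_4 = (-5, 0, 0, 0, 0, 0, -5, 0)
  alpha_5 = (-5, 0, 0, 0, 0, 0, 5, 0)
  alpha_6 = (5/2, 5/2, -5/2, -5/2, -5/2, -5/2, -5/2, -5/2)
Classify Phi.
Compute the Cartan integers a_ij = 2(alpha_i, alpha_j)/(alpha_j, alpha_j); the resulting 6x6 Cartan matrix is
[[2, 0, -1, -1, -1, 0], [0, 2, -1, 0, 0, 0], [-1, -1, 2, 0, 0, 0], [-1, 0, 0, 2, 0, 0], [-1, 0, 0, 0, 2, -1], [0, 0, 0, 0, -1, 2]].
All simple roots have the same length, so the diagram is simply laced. The associated Dynkin diagram is a chain of 5 nodes with one extra node attached to the third node from one end (E_6), so the type is E_6.

E_6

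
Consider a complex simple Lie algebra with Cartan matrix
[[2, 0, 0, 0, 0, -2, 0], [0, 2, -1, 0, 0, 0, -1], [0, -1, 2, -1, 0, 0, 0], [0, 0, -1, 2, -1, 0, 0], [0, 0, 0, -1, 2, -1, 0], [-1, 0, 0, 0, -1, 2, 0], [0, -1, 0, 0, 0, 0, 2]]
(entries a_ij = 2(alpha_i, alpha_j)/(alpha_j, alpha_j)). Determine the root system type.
The matrix has rank 7 with 2's on the diagonal. Reading the off-diagonal entries as Dynkin edges (a single edge where a_ij = a_ji = -1; a double or triple edge where a_ij * a_ji = 2 or 3), the diagram is a chain of 7 nodes with a double edge at one end; the terminal node there is the unique long simple root (C_7). One simple-root ordering that puts it in standard form is (alpha_7, alpha_2, alpha_3, alpha_4, alpha_5, alpha_6, alpha_1). So the algebra is type C_7, i.e. sp(14).

C_7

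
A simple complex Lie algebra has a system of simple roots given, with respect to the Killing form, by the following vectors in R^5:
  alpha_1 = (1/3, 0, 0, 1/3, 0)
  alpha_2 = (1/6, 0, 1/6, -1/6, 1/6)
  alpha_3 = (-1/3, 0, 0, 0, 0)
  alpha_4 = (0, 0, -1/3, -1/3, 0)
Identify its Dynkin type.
type F_4

Compute the Cartan integers a_ij = 2(alpha_i, alpha_j)/(alpha_j, alpha_j); the resulting 4x4 Cartan matrix is
[[2, 0, -2, -1], [0, 2, -1, 0], [-1, -1, 2, 0], [-1, 0, 0, 2]].
The roots have two lengths (squared-length ratio 2:1); the short ones are alpha_{2,3}. The associated Dynkin diagram is a chain of 4 nodes with a double edge between the middle two (F_4), so the type is F_4.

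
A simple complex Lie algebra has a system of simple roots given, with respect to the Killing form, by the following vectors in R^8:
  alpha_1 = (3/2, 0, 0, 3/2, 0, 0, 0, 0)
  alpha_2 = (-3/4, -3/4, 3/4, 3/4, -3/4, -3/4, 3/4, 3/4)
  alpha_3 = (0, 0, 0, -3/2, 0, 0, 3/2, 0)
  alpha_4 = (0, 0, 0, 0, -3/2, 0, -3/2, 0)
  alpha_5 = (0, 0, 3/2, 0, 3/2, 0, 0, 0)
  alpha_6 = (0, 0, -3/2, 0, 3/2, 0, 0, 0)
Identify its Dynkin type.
type E_6

Compute the Cartan integers a_ij = 2(alpha_i, alpha_j)/(alpha_j, alpha_j); the resulting 6x6 Cartan matrix is
[[2, 0, -1, 0, 0, 0], [0, 2, 0, 0, 0, -1], [-1, 0, 2, -1, 0, 0], [0, 0, -1, 2, -1, -1], [0, 0, 0, -1, 2, 0], [0, -1, 0, -1, 0, 2]].
All simple roots have the same length, so the diagram is simply laced. The associated Dynkin diagram is a chain of 5 nodes with one extra node attached to the third node from one end (E_6), so the type is E_6.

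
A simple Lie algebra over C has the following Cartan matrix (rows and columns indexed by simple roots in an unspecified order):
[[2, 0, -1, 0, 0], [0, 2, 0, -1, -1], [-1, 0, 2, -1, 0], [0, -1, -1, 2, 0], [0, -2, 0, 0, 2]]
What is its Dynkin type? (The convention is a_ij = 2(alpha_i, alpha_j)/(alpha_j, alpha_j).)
The matrix has rank 5 with 2's on the diagonal. Reading the off-diagonal entries as Dynkin edges (a single edge where a_ij = a_ji = -1; a double or triple edge where a_ij * a_ji = 2 or 3), the diagram is a chain of 5 nodes with a double edge at one end; the terminal node there is the unique long simple root (C_5). One simple-root ordering that puts it in standard form is (alpha_1, alpha_3, alpha_4, alpha_2, alpha_5). So the algebra is type C_5, i.e. sp(10).

C5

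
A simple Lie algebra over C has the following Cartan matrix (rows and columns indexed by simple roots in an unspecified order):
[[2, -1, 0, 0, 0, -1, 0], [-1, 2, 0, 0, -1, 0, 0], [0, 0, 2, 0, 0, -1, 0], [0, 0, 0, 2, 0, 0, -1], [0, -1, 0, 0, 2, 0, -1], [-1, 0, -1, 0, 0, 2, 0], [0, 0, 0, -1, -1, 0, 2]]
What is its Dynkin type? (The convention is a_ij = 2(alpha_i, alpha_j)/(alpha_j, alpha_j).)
type A_7

The matrix has rank 7 with 2's on the diagonal. Reading the off-diagonal entries as Dynkin edges (a single edge where a_ij = a_ji = -1; a double or triple edge where a_ij * a_ji = 2 or 3), the diagram is a chain of 7 nodes with single edges (A_7). One simple-root ordering that puts it in standard form is (alpha_4, alpha_7, alpha_5, alpha_2, alpha_1, alpha_6, alpha_3). So the algebra is type A_7, i.e. sl(8).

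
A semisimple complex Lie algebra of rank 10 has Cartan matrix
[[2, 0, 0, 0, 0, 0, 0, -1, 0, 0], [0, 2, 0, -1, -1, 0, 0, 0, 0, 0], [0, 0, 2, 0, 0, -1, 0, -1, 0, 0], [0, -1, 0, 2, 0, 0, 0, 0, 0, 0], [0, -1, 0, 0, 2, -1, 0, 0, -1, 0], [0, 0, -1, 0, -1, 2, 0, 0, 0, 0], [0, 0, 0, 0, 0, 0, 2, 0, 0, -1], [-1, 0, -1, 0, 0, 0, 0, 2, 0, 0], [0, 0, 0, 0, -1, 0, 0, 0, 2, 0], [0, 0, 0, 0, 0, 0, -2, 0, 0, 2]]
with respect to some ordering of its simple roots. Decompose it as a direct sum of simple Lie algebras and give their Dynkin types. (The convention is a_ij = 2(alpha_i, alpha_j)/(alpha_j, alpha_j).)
B_2 + E_8

The diagram associated to this matrix has two connected components: the simple roots {alpha_7, alpha_10} form a chain of 2 nodes with a double edge at one end; the terminal node there is the unique short simple root (B_2), and {alpha_1, alpha_2, alpha_3, alpha_4, alpha_5, alpha_6, alpha_8, alpha_9} form a chain of 7 nodes with one extra node attached to the third node from one end (E_8). A semisimple Lie algebra decomposes uniquely as the direct sum of simple ideals, one per connected component of its Dynkin diagram, so g ≅ B_2 ⊕ E_8 (dimension 10 + 248 = 258).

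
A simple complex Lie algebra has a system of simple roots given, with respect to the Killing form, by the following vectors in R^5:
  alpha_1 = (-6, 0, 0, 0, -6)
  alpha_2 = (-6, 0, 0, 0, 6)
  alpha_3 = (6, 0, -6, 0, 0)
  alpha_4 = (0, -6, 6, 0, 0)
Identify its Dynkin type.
D_4

Compute the Cartan integers a_ij = 2(alpha_i, alpha_j)/(alpha_j, alpha_j); the resulting 4x4 Cartan matrix is
[[2, 0, -1, 0], [0, 2, -1, 0], [-1, -1, 2, -1], [0, 0, -1, 2]].
All simple roots have the same length, so the diagram is simply laced. The associated Dynkin diagram is a chain of 2 nodes with a fork of two nodes at one end (D_4), so the type is D_4 (the algebra so(8)).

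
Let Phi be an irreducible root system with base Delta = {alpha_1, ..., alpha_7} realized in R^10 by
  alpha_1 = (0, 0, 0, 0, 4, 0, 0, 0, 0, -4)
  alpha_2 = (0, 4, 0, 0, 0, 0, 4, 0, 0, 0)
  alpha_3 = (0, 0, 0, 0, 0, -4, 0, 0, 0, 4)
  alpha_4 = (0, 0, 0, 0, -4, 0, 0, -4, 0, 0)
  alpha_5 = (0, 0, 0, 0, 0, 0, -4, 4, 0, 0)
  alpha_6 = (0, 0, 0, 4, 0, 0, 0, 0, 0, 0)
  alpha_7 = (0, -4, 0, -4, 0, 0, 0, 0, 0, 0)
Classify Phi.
Compute the Cartan integers a_ij = 2(alpha_i, alpha_j)/(alpha_j, alpha_j); the resulting 7x7 Cartan matrix is
[[2, 0, -1, -1, 0, 0, 0], [0, 2, 0, 0, -1, 0, -1], [-1, 0, 2, 0, 0, 0, 0], [-1, 0, 0, 2, -1, 0, 0], [0, -1, 0, -1, 2, 0, 0], [0, 0, 0, 0, 0, 2, -1], [0, -1, 0, 0, 0, -2, 2]].
The roots have two lengths (squared-length ratio 2:1); the short ones are alpha_{6}. The associated Dynkin diagram is a chain of 7 nodes with a double edge at one end; the terminal node there is the unique short simple root (B_7), so the type is B_7 (the algebra so(15)).

B7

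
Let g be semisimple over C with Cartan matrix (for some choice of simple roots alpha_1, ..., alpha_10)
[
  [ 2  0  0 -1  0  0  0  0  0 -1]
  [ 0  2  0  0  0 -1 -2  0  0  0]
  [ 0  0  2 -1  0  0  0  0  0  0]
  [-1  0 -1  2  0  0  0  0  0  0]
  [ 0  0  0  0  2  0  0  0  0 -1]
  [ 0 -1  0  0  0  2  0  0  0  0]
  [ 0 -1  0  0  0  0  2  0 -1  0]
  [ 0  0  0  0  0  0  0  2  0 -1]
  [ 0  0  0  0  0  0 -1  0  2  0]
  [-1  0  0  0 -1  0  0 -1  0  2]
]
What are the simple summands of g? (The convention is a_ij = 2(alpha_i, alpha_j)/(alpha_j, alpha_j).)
The diagram associated to this matrix has two connected components: the simple roots {alpha_1, alpha_3, alpha_4, alpha_5, alpha_8, alpha_10} form a chain of 4 nodes with a fork of two nodes at one end (D_6), and {alpha_2, alpha_6, alpha_7, alpha_9} form a chain of 4 nodes with a double edge between the middle two (F_4). A semisimple Lie algebra decomposes uniquely as the direct sum of simple ideals, one per connected component of its Dynkin diagram, so g ≅ D_6 ⊕ F_4 (dimension 66 + 52 = 118).

D6 + F4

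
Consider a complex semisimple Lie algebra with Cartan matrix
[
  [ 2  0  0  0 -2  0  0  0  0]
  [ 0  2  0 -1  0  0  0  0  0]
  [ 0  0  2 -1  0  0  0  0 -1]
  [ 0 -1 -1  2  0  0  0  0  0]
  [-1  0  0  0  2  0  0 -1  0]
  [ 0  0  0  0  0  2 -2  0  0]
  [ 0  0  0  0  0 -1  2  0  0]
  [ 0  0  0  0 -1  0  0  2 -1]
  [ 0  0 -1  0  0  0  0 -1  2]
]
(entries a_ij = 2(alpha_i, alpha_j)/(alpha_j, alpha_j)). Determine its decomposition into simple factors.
type B_2 ⊕ type C_7

The diagram associated to this matrix has two connected components: the simple roots {alpha_6, alpha_7} form a chain of 2 nodes with a double edge at one end; the terminal node there is the unique short simple root (B_2), and {alpha_1, alpha_2, alpha_3, alpha_4, alpha_5, alpha_8, alpha_9} form a chain of 7 nodes with a double edge at one end; the terminal node there is the unique long simple root (C_7). A semisimple Lie algebra decomposes uniquely as the direct sum of simple ideals, one per connected component of its Dynkin diagram, so g ≅ B_2 ⊕ C_7 (dimension 10 + 105 = 115).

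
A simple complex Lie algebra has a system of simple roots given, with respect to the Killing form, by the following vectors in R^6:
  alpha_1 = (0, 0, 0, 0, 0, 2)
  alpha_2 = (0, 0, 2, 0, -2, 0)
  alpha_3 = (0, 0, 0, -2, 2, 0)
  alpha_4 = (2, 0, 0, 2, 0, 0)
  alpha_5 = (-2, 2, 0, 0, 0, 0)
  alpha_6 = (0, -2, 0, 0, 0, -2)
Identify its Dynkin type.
Compute the Cartan integers a_ij = 2(alpha_i, alpha_j)/(alpha_j, alpha_j); the resulting 6x6 Cartan matrix is
[[2, 0, 0, 0, 0, -1], [0, 2, -1, 0, 0, 0], [0, -1, 2, -1, 0, 0], [0, 0, -1, 2, -1, 0], [0, 0, 0, -1, 2, -1], [-2, 0, 0, 0, -1, 2]].
The roots have two lengths (squared-length ratio 2:1); the short ones are alpha_{1}. The associated Dynkin diagram is a chain of 6 nodes with a double edge at one end; the terminal node there is the unique short simple root (B_6), so the type is B_6 (the algebra so(13)).

B6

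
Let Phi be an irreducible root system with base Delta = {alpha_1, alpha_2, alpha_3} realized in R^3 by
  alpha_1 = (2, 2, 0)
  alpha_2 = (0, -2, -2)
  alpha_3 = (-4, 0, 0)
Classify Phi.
C_3

Compute the Cartan integers a_ij = 2(alpha_i, alpha_j)/(alpha_j, alpha_j); the resulting 3x3 Cartan matrix is
[[2, -1, -1], [-1, 2, 0], [-2, 0, 2]].
The roots have two lengths (squared-length ratio 2:1); the short ones are alpha_{1,2}. The associated Dynkin diagram is a chain of 3 nodes with a double edge at one end; the terminal node there is the unique long simple root (C_3), so the type is C_3 (the algebra sp(6)).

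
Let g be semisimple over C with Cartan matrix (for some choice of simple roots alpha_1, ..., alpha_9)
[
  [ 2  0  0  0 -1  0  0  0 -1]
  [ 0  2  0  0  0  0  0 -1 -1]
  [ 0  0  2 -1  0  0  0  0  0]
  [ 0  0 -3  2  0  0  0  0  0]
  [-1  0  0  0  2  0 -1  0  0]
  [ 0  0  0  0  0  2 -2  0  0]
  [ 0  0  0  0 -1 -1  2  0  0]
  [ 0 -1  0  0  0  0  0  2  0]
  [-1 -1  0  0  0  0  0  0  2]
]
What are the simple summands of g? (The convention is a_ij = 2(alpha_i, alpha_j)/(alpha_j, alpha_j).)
type C_7 ⊕ type G_2

The diagram associated to this matrix has two connected components: the simple roots {alpha_1, alpha_2, alpha_5, alpha_6, alpha_7, alpha_8, alpha_9} form a chain of 7 nodes with a double edge at one end; the terminal node there is the unique long simple root (C_7), and {alpha_3, alpha_4} form two nodes joined by a triple edge (G_2). A semisimple Lie algebra decomposes uniquely as the direct sum of simple ideals, one per connected component of its Dynkin diagram, so g ≅ C_7 ⊕ G_2 (dimension 105 + 14 = 119).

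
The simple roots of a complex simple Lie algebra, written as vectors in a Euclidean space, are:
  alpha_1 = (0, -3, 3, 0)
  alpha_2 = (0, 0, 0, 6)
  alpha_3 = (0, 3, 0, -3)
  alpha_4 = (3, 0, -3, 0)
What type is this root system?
C_4

Compute the Cartan integers a_ij = 2(alpha_i, alpha_j)/(alpha_j, alpha_j); the resulting 4x4 Cartan matrix is
[[2, 0, -1, -1], [0, 2, -2, 0], [-1, -1, 2, 0], [-1, 0, 0, 2]].
The roots have two lengths (squared-length ratio 2:1); the short ones are alpha_{1,3,4}. The associated Dynkin diagram is a chain of 4 nodes with a double edge at one end; the terminal node there is the unique long simple root (C_4), so the type is C_4 (the algebra sp(8)).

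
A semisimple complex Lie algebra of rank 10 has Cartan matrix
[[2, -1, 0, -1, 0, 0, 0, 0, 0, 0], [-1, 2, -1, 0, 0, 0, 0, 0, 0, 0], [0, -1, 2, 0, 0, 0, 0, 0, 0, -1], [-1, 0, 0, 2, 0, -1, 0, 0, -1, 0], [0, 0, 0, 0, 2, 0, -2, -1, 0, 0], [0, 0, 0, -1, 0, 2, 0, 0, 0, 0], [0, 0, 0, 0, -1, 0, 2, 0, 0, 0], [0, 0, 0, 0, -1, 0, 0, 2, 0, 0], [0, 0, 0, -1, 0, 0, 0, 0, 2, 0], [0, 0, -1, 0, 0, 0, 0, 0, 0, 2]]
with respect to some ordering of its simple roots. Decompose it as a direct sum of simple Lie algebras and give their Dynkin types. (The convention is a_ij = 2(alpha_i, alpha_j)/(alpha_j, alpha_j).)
B_3 ⊕ D_7

The diagram associated to this matrix has two connected components: the simple roots {alpha_5, alpha_7, alpha_8} form a chain of 3 nodes with a double edge at one end; the terminal node there is the unique short simple root (B_3), and {alpha_1, alpha_2, alpha_3, alpha_4, alpha_6, alpha_9, alpha_10} form a chain of 5 nodes with a fork of two nodes at one end (D_7). A semisimple Lie algebra decomposes uniquely as the direct sum of simple ideals, one per connected component of its Dynkin diagram, so g ≅ B_3 ⊕ D_7 (dimension 21 + 91 = 112).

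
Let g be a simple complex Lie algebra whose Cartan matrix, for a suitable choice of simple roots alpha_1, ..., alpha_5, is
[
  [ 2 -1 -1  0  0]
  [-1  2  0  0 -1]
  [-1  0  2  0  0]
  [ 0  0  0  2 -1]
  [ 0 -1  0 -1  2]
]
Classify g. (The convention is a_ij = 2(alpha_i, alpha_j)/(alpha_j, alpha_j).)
type A_5

The matrix has rank 5 with 2's on the diagonal. Reading the off-diagonal entries as Dynkin edges (a single edge where a_ij = a_ji = -1; a double or triple edge where a_ij * a_ji = 2 or 3), the diagram is a chain of 5 nodes with single edges (A_5). One simple-root ordering that puts it in standard form is (alpha_3, alpha_1, alpha_2, alpha_5, alpha_4). So the algebra is type A_5, i.e. sl(6).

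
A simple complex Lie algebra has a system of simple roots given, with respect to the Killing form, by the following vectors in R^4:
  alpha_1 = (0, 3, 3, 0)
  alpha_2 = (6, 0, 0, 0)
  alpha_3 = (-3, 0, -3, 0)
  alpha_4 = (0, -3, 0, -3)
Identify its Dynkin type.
C4

Compute the Cartan integers a_ij = 2(alpha_i, alpha_j)/(alpha_j, alpha_j); the resulting 4x4 Cartan matrix is
[[2, 0, -1, -1], [0, 2, -2, 0], [-1, -1, 2, 0], [-1, 0, 0, 2]].
The roots have two lengths (squared-length ratio 2:1); the short ones are alpha_{1,3,4}. The associated Dynkin diagram is a chain of 4 nodes with a double edge at one end; the terminal node there is the unique long simple root (C_4), so the type is C_4 (the algebra sp(8)).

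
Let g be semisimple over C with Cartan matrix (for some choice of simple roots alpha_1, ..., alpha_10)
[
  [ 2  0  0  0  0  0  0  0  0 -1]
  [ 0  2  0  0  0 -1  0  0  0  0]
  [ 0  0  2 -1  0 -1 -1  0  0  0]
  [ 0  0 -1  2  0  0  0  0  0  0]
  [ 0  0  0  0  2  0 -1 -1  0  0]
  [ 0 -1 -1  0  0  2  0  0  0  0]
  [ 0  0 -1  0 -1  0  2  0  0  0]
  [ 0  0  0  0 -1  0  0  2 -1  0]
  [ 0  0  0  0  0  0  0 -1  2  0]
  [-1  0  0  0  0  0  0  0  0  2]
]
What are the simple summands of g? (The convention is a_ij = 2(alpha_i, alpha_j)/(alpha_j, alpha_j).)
The diagram associated to this matrix has two connected components: the simple roots {alpha_1, alpha_10} form a chain of 2 nodes with single edges (A_2), and {alpha_2, alpha_3, alpha_4, alpha_5, alpha_6, alpha_7, alpha_8, alpha_9} form a chain of 7 nodes with one extra node attached to the third node from one end (E_8). A semisimple Lie algebra decomposes uniquely as the direct sum of simple ideals, one per connected component of its Dynkin diagram, so g ≅ A_2 ⊕ E_8 (dimension 8 + 248 = 256).

type A_2 ⊕ type E_8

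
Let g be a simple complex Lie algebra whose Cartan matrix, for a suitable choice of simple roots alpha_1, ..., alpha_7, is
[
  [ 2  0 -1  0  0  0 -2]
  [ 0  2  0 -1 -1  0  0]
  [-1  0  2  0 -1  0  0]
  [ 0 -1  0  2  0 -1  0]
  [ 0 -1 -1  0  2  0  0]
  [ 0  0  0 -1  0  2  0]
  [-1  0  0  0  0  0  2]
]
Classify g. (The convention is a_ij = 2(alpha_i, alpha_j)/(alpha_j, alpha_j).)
B7

The matrix has rank 7 with 2's on the diagonal. Reading the off-diagonal entries as Dynkin edges (a single edge where a_ij = a_ji = -1; a double or triple edge where a_ij * a_ji = 2 or 3), the diagram is a chain of 7 nodes with a double edge at one end; the terminal node there is the unique short simple root (B_7). One simple-root ordering that puts it in standard form is (alpha_6, alpha_4, alpha_2, alpha_5, alpha_3, alpha_1, alpha_7). So the algebra is type B_7, i.e. so(15).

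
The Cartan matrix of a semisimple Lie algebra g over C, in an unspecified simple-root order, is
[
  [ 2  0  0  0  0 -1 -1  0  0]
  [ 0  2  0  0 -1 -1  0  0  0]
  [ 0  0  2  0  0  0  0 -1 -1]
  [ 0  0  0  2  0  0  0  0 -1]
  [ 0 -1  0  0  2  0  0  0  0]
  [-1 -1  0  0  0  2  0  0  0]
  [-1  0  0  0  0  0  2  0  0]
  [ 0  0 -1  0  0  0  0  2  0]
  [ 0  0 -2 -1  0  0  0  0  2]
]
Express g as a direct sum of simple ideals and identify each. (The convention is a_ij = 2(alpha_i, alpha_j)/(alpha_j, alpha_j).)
A_5 + F_4

The diagram associated to this matrix has two connected components: the simple roots {alpha_1, alpha_2, alpha_5, alpha_6, alpha_7} form a chain of 5 nodes with single edges (A_5), and {alpha_3, alpha_4, alpha_8, alpha_9} form a chain of 4 nodes with a double edge between the middle two (F_4). A semisimple Lie algebra decomposes uniquely as the direct sum of simple ideals, one per connected component of its Dynkin diagram, so g ≅ A_5 ⊕ F_4 (dimension 35 + 52 = 87).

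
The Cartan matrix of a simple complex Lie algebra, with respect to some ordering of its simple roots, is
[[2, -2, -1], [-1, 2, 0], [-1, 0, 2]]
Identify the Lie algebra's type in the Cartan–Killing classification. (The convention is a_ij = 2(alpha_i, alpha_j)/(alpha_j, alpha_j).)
B3

The matrix has rank 3 with 2's on the diagonal. Reading the off-diagonal entries as Dynkin edges (a single edge where a_ij = a_ji = -1; a double or triple edge where a_ij * a_ji = 2 or 3), the diagram is a chain of 3 nodes with a double edge at one end; the terminal node there is the unique short simple root (B_3). One simple-root ordering that puts it in standard form is (alpha_3, alpha_1, alpha_2). So the algebra is type B_3, i.e. so(7).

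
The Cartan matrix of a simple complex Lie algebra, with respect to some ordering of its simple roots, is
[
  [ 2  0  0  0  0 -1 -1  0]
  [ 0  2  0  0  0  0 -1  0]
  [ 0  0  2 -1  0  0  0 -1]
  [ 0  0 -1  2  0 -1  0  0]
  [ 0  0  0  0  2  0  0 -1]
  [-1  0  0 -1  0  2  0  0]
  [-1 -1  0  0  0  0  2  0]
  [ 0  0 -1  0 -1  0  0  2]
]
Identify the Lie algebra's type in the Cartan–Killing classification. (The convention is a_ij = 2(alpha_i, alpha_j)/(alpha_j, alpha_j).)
The matrix has rank 8 with 2's on the diagonal. Reading the off-diagonal entries as Dynkin edges (a single edge where a_ij = a_ji = -1; a double or triple edge where a_ij * a_ji = 2 or 3), the diagram is a chain of 8 nodes with single edges (A_8). One simple-root ordering that puts it in standard form is (alpha_2, alpha_7, alpha_1, alpha_6, alpha_4, alpha_3, alpha_8, alpha_5). So the algebra is type A_8, i.e. sl(9).

type A_8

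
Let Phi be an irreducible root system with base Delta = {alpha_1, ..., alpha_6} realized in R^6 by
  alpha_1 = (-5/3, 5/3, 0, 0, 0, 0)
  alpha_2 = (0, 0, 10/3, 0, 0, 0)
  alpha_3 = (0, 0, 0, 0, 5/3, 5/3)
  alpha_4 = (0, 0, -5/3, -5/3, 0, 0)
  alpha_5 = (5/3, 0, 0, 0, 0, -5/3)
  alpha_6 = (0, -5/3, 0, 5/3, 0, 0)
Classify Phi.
Compute the Cartan integers a_ij = 2(alpha_i, alpha_j)/(alpha_j, alpha_j); the resulting 6x6 Cartan matrix is
[[2, 0, 0, 0, -1, -1], [0, 2, 0, -2, 0, 0], [0, 0, 2, 0, -1, 0], [0, -1, 0, 2, 0, -1], [-1, 0, -1, 0, 2, 0], [-1, 0, 0, -1, 0, 2]].
The roots have two lengths (squared-length ratio 2:1); the short ones are alpha_{1,3,4,5,6}. The associated Dynkin diagram is a chain of 6 nodes with a double edge at one end; the terminal node there is the unique long simple root (C_6), so the type is C_6 (the algebra sp(12)).

C6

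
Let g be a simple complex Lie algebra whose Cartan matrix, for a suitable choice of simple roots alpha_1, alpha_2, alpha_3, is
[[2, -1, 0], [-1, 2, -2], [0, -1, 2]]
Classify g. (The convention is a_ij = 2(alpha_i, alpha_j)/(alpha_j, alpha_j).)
The matrix has rank 3 with 2's on the diagonal. Reading the off-diagonal entries as Dynkin edges (a single edge where a_ij = a_ji = -1; a double or triple edge where a_ij * a_ji = 2 or 3), the diagram is a chain of 3 nodes with a double edge at one end; the terminal node there is the unique short simple root (B_3). One simple-root ordering that puts it in standard form is (alpha_1, alpha_2, alpha_3). So the algebra is type B_3, i.e. so(7).

B_3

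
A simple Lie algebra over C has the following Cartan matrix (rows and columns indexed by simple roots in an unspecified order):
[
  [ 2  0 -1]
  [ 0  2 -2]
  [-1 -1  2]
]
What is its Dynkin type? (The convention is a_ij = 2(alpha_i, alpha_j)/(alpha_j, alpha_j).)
C_3

The matrix has rank 3 with 2's on the diagonal. Reading the off-diagonal entries as Dynkin edges (a single edge where a_ij = a_ji = -1; a double or triple edge where a_ij * a_ji = 2 or 3), the diagram is a chain of 3 nodes with a double edge at one end; the terminal node there is the unique long simple root (C_3). One simple-root ordering that puts it in standard form is (alpha_1, alpha_3, alpha_2). So the algebra is type C_3, i.e. sp(6).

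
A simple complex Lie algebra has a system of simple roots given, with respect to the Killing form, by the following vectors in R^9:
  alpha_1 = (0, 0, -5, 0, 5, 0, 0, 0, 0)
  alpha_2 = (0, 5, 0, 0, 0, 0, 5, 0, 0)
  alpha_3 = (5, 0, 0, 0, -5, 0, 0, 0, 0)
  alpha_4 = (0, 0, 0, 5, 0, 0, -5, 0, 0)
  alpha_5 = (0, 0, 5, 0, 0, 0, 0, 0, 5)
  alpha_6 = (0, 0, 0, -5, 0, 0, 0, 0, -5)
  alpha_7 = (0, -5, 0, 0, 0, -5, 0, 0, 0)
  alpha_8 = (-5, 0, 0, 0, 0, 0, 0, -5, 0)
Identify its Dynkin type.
A8

Compute the Cartan integers a_ij = 2(alpha_i, alpha_j)/(alpha_j, alpha_j); the resulting 8x8 Cartan matrix is
[[2, 0, -1, 0, -1, 0, 0, 0], [0, 2, 0, -1, 0, 0, -1, 0], [-1, 0, 2, 0, 0, 0, 0, -1], [0, -1, 0, 2, 0, -1, 0, 0], [-1, 0, 0, 0, 2, -1, 0, 0], [0, 0, 0, -1, -1, 2, 0, 0], [0, -1, 0, 0, 0, 0, 2, 0], [0, 0, -1, 0, 0, 0, 0, 2]].
All simple roots have the same length, so the diagram is simply laced. The associated Dynkin diagram is a chain of 8 nodes with single edges (A_8), so the type is A_8 (the algebra sl(9)).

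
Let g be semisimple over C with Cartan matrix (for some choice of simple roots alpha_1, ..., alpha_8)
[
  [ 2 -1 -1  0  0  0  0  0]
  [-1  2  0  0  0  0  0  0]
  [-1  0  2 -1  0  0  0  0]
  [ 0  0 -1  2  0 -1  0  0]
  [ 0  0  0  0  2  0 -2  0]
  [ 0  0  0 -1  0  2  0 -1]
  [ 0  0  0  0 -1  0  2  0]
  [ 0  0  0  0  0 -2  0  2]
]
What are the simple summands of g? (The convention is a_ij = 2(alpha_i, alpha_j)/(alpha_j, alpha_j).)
The diagram associated to this matrix has two connected components: the simple roots {alpha_5, alpha_7} form a chain of 2 nodes with a double edge at one end; the terminal node there is the unique short simple root (B_2), and {alpha_1, alpha_2, alpha_3, alpha_4, alpha_6, alpha_8} form a chain of 6 nodes with a double edge at one end; the terminal node there is the unique long simple root (C_6). A semisimple Lie algebra decomposes uniquely as the direct sum of simple ideals, one per connected component of its Dynkin diagram, so g ≅ B_2 ⊕ C_6 (dimension 10 + 78 = 88).

B2 + C6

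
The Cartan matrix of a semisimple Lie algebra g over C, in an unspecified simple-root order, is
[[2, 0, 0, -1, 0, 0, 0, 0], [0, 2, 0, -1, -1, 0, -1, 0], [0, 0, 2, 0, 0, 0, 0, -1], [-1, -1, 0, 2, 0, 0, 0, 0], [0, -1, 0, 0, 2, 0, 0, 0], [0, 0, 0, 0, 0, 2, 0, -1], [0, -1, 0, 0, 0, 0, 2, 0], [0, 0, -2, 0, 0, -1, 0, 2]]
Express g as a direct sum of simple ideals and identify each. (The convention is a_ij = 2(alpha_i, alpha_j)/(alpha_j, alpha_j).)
B3 + D5

The diagram associated to this matrix has two connected components: the simple roots {alpha_3, alpha_6, alpha_8} form a chain of 3 nodes with a double edge at one end; the terminal node there is the unique short simple root (B_3), and {alpha_1, alpha_2, alpha_4, alpha_5, alpha_7} form a chain of 3 nodes with a fork of two nodes at one end (D_5). A semisimple Lie algebra decomposes uniquely as the direct sum of simple ideals, one per connected component of its Dynkin diagram, so g ≅ B_3 ⊕ D_5 (dimension 21 + 45 = 66).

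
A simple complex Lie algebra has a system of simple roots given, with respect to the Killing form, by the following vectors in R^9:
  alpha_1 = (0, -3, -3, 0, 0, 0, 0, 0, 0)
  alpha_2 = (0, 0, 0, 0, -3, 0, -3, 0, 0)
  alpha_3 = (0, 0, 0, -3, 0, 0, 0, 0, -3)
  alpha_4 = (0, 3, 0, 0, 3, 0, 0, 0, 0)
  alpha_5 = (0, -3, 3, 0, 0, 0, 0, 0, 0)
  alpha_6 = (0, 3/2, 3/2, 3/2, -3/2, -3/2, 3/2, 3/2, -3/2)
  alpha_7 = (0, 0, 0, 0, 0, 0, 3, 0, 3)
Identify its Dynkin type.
E7

Compute the Cartan integers a_ij = 2(alpha_i, alpha_j)/(alpha_j, alpha_j); the resulting 7x7 Cartan matrix is
[[2, 0, 0, -1, 0, -1, 0], [0, 2, 0, -1, 0, 0, -1], [0, 0, 2, 0, 0, 0, -1], [-1, -1, 0, 2, -1, 0, 0], [0, 0, 0, -1, 2, 0, 0], [-1, 0, 0, 0, 0, 2, 0], [0, -1, -1, 0, 0, 0, 2]].
All simple roots have the same length, so the diagram is simply laced. The associated Dynkin diagram is a chain of 6 nodes with one extra node attached to the third node from one end (E_7), so the type is E_7.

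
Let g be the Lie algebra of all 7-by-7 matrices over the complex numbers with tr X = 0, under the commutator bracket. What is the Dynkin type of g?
This is sl(7), which has dimension 7^2 - 1 = 48 and rank 7 - 1 = 6 (a Cartan subalgebra is the diagonal traceless matrices). In the classification of classical Lie algebras, the special linear algebra sl(n+1) has type A_n; here n = 6, so the Dynkin diagram is a chain of 6 nodes with single edges (A_6). Hence the type is A_6.

type A_6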